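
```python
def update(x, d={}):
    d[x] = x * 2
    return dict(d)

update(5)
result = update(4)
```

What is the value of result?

Step 1: Mutable default dict is shared across calls.
Step 2: First call adds 5: 10. Second call adds 4: 8.
Step 3: result = {5: 10, 4: 8}

The answer is {5: 10, 4: 8}.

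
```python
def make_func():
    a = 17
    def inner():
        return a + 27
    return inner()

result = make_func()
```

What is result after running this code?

Step 1: make_func() defines a = 17.
Step 2: inner() reads a = 17 from enclosing scope, returns 17 + 27 = 44.
Step 3: result = 44

The answer is 44.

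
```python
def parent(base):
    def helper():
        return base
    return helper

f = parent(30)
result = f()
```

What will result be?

Step 1: parent(30) creates closure capturing base = 30.
Step 2: f() returns the captured base = 30.
Step 3: result = 30

The answer is 30.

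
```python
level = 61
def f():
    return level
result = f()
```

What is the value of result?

Step 1: level = 61 is defined in the global scope.
Step 2: f() looks up level. No local level exists, so Python checks the global scope via LEGB rule and finds level = 61.
Step 3: result = 61

The answer is 61.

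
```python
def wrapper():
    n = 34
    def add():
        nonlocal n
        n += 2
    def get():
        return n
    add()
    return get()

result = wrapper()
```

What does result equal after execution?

Step 1: n = 34. add() modifies it via nonlocal, get() reads it.
Step 2: add() makes n = 34 + 2 = 36.
Step 3: get() returns 36. result = 36

The answer is 36.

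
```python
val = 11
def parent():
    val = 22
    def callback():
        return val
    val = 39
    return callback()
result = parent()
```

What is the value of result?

Step 1: parent() sets val = 22, then later val = 39.
Step 2: callback() is called after val is reassigned to 39. Closures capture variables by reference, not by value.
Step 3: result = 39

The answer is 39.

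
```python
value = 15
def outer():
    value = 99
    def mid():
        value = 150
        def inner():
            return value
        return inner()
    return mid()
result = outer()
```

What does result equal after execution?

Step 1: Three levels of shadowing: global 15, outer 99, mid 150.
Step 2: inner() finds value = 150 in enclosing mid() scope.
Step 3: result = 150

The answer is 150.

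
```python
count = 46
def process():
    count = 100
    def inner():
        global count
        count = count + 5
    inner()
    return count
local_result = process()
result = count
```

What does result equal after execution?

Step 1: Global count = 46. process() creates local count = 100.
Step 2: inner() declares global count and adds 5: global count = 46 + 5 = 51.
Step 3: process() returns its local count = 100 (unaffected by inner).
Step 4: result = global count = 51

The answer is 51.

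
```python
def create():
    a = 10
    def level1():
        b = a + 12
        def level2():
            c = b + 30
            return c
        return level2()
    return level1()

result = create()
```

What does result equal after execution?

Step 1: a = 10. b = a + 12 = 22.
Step 2: c = b + 30 = 22 + 30 = 52.
Step 3: result = 52

The answer is 52.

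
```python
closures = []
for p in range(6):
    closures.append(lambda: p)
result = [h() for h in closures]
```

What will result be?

Step 1: All 6 lambdas share the same variable p.
Step 2: After the loop, p = 5.
Step 3: Each call returns 5. result = [5, 5, 5, 5, 5, 5]

The answer is [5, 5, 5, 5, 5, 5].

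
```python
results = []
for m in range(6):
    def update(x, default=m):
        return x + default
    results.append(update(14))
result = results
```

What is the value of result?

Step 1: Default argument default=m is evaluated at function definition time.
Step 2: Each iteration creates update with default = current m value.
Step 3: update(14) returns 14 + default. results = [14, 15, 16, 17, 18, 19]

The answer is [14, 15, 16, 17, 18, 19].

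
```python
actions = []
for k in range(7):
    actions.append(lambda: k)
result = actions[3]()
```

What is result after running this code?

Step 1: The loop creates 7 lambdas, all referencing the same variable k.
Step 2: After the loop, k = 6 (final value).
Step 3: actions[3]() looks up k at call time and finds 6. This is the late binding gotcha. result = 6

The answer is 6.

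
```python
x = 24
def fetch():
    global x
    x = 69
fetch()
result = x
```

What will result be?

Step 1: x = 24 globally.
Step 2: fetch() declares global x and sets it to 69.
Step 3: After fetch(), global x = 69. result = 69

The answer is 69.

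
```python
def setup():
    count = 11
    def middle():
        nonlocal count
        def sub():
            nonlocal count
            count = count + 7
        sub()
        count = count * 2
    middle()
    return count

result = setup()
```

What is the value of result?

Step 1: count = 11.
Step 2: sub() adds 7: count = 11 + 7 = 18.
Step 3: middle() doubles: count = 18 * 2 = 36.
Step 4: result = 36

The answer is 36.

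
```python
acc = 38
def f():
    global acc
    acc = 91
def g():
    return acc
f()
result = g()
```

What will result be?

Step 1: acc = 38.
Step 2: f() sets global acc = 91.
Step 3: g() reads global acc = 91. result = 91

The answer is 91.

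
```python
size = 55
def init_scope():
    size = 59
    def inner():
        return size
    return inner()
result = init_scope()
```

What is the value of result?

Step 1: size = 55 globally, but init_scope() defines size = 59 locally.
Step 2: inner() looks up size. Not in local scope, so checks enclosing scope (init_scope) and finds size = 59.
Step 3: result = 59

The answer is 59.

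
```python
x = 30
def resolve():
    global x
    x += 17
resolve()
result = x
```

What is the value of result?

Step 1: x = 30 globally.
Step 2: resolve() modifies global x: x += 17 = 47.
Step 3: result = 47

The answer is 47.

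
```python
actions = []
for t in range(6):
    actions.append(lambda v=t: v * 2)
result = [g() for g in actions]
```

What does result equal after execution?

Step 1: Default arg v=t captures t at each iteration.
Step 2: actions[k] has v defaulting to k, returns k * 2.
Step 3: result = [0, 2, 4, 6, 8, 10]

The answer is [0, 2, 4, 6, 8, 10].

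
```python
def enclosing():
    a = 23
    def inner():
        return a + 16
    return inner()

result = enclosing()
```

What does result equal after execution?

Step 1: enclosing() defines a = 23.
Step 2: inner() reads a = 23 from enclosing scope, returns 23 + 16 = 39.
Step 3: result = 39

The answer is 39.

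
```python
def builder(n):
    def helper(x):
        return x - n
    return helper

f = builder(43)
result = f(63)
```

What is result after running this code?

Step 1: builder(43) creates a closure capturing n = 43.
Step 2: f(63) computes 63 - 43 = 20.
Step 3: result = 20

The answer is 20.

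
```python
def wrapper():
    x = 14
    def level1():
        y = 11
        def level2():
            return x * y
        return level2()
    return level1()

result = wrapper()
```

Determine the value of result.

Step 1: x = 14 in wrapper. y = 11 in level1.
Step 2: level2() reads x = 14 and y = 11 from enclosing scopes.
Step 3: result = 14 * 11 = 154

The answer is 154.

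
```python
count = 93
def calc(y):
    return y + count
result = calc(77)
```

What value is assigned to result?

Step 1: count = 93 is defined globally.
Step 2: calc(77) uses parameter y = 77 and looks up count from global scope = 93.
Step 3: result = 77 + 93 = 170

The answer is 170.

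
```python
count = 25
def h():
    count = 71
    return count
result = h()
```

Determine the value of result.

Step 1: Global count = 25.
Step 2: h() creates local count = 71, shadowing the global.
Step 3: Returns local count = 71. result = 71

The answer is 71.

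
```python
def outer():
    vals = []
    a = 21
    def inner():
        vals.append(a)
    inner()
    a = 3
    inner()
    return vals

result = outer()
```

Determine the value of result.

Step 1: a = 21. inner() appends current a to vals.
Step 2: First inner(): appends 21. Then a = 3.
Step 3: Second inner(): appends 3 (closure sees updated a). result = [21, 3]

The answer is [21, 3].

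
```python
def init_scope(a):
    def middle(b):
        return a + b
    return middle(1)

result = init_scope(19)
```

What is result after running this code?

Step 1: init_scope(19) passes a = 19.
Step 2: middle(1) has b = 1, reads a = 19 from enclosing.
Step 3: result = 19 + 1 = 20

The answer is 20.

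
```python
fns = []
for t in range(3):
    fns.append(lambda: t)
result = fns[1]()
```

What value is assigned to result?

Step 1: The loop creates 3 lambdas, all referencing the same variable t.
Step 2: After the loop, t = 2 (final value).
Step 3: fns[1]() looks up t at call time and finds 2. This is the late binding gotcha. result = 2

The answer is 2.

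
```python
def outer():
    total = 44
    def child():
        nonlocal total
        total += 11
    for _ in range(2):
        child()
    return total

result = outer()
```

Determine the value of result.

Step 1: total = 44.
Step 2: child() is called 2 times in a loop, each adding 11 via nonlocal.
Step 3: total = 44 + 11 * 2 = 66

The answer is 66.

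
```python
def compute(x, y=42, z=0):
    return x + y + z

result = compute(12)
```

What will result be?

Step 1: compute(12) uses defaults y = 42, z = 0.
Step 2: Returns 12 + 42 + 0 = 54.
Step 3: result = 54

The answer is 54.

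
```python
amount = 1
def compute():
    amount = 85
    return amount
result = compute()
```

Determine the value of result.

Step 1: Global amount = 1.
Step 2: compute() creates local amount = 85, shadowing the global.
Step 3: Returns local amount = 85. result = 85

The answer is 85.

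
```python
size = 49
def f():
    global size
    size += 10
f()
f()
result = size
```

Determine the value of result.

Step 1: size = 49.
Step 2: First f(): size = 49 + 10 = 59.
Step 3: Second f(): size = 59 + 10 = 69. result = 69

The answer is 69.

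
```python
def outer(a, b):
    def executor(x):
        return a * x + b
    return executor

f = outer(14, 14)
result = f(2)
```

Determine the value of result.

Step 1: outer(14, 14) captures a = 14, b = 14.
Step 2: f(2) computes 14 * 2 + 14 = 42.
Step 3: result = 42

The answer is 42.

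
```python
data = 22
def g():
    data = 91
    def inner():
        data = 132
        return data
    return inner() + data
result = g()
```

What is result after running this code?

Step 1: g() has local data = 91. inner() has local data = 132.
Step 2: inner() returns its local data = 132.
Step 3: g() returns 132 + its own data (91) = 223

The answer is 223.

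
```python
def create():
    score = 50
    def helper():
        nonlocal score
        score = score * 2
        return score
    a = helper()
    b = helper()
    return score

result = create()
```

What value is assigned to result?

Step 1: score starts at 50.
Step 2: First helper(): score = 50 * 2 = 100.
Step 3: Second helper(): score = 100 * 2 = 200.
Step 4: result = 200

The answer is 200.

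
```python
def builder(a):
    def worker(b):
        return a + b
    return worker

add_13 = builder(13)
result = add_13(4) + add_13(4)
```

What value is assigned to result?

Step 1: add_13 captures a = 13.
Step 2: add_13(4) = 13 + 4 = 17, called twice.
Step 3: result = 17 + 17 = 34

The answer is 34.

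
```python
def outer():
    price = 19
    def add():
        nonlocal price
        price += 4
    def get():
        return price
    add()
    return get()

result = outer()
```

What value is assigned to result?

Step 1: price = 19. add() modifies it via nonlocal, get() reads it.
Step 2: add() makes price = 19 + 4 = 23.
Step 3: get() returns 23. result = 23

The answer is 23.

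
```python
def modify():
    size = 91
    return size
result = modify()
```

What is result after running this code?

Step 1: modify() defines size = 91 in its local scope.
Step 2: return size finds the local variable size = 91.
Step 3: result = 91

The answer is 91.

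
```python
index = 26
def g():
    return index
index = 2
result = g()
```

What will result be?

Step 1: index is first set to 26, then reassigned to 2.
Step 2: g() is called after the reassignment, so it looks up the current global index = 2.
Step 3: result = 2

The answer is 2.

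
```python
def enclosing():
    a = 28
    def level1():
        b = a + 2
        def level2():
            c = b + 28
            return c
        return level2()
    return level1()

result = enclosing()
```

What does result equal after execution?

Step 1: a = 28. b = a + 2 = 30.
Step 2: c = b + 28 = 30 + 28 = 58.
Step 3: result = 58

The answer is 58.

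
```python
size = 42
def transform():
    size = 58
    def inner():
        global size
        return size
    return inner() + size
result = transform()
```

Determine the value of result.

Step 1: Global size = 42. transform() shadows with local size = 58.
Step 2: inner() uses global keyword, so inner() returns global size = 42.
Step 3: transform() returns 42 + 58 = 100

The answer is 100.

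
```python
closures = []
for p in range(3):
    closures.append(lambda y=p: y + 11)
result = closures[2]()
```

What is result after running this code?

Step 1: Default argument y=p captures p's value at definition time.
Step 2: closures[2] was defined when p = 2, so y defaults to 2.
Step 3: result = 2 + 11 = 13 (default arg fixes the late binding issue)

The answer is 13.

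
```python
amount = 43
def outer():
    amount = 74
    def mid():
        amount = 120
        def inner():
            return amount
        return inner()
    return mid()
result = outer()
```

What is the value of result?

Step 1: Three levels of shadowing: global 43, outer 74, mid 120.
Step 2: inner() finds amount = 120 in enclosing mid() scope.
Step 3: result = 120

The answer is 120.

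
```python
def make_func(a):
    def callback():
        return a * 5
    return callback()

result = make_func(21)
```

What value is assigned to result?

Step 1: make_func(21) binds parameter a = 21.
Step 2: callback() accesses a = 21 from enclosing scope.
Step 3: result = 21 * 5 = 105

The answer is 105.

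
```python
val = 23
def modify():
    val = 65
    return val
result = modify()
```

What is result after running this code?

Step 1: Global val = 23.
Step 2: modify() creates local val = 65, shadowing the global.
Step 3: Returns local val = 65. result = 65

The answer is 65.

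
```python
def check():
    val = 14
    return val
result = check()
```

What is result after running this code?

Step 1: check() defines val = 14 in its local scope.
Step 2: return val finds the local variable val = 14.
Step 3: result = 14

The answer is 14.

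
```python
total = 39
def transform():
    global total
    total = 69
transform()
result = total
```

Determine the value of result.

Step 1: total = 39 globally.
Step 2: transform() declares global total and sets it to 69.
Step 3: After transform(), global total = 69. result = 69

The answer is 69.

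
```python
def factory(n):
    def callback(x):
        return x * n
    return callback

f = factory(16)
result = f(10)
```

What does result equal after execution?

Step 1: factory(16) creates a closure capturing n = 16.
Step 2: f(10) computes 10 * 16 = 160.
Step 3: result = 160

The answer is 160.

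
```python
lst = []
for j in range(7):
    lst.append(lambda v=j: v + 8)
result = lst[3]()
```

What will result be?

Step 1: Default argument v=j captures j's value at definition time.
Step 2: lst[3] was defined when j = 3, so v defaults to 3.
Step 3: result = 3 + 8 = 11 (default arg fixes the late binding issue)

The answer is 11.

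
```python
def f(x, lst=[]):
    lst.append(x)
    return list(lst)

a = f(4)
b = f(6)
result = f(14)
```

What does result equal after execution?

Step 1: Default list is shared. list() creates copies for return values.
Step 2: Internal list grows: [4] -> [4, 6] -> [4, 6, 14].
Step 3: result = [4, 6, 14]

The answer is [4, 6, 14].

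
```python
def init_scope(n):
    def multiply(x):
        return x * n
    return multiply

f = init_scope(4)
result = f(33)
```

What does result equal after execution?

Step 1: init_scope(4) returns multiply closure with n = 4.
Step 2: f(33) computes 33 * 4 = 132.
Step 3: result = 132

The answer is 132.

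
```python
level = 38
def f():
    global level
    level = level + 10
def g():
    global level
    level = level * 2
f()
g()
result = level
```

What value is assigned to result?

Step 1: level = 38.
Step 2: f() adds 10: level = 38 + 10 = 48.
Step 3: g() doubles: level = 48 * 2 = 96.
Step 4: result = 96

The answer is 96.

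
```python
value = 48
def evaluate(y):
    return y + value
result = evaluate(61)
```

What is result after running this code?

Step 1: value = 48 is defined globally.
Step 2: evaluate(61) uses parameter y = 61 and looks up value from global scope = 48.
Step 3: result = 61 + 48 = 109

The answer is 109.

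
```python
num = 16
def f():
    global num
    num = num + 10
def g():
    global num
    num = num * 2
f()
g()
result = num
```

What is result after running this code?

Step 1: num = 16.
Step 2: f() adds 10: num = 16 + 10 = 26.
Step 3: g() doubles: num = 26 * 2 = 52.
Step 4: result = 52

The answer is 52.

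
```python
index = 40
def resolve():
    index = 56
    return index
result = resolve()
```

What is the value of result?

Step 1: Global index = 40.
Step 2: resolve() creates local index = 56, shadowing the global.
Step 3: Returns local index = 56. result = 56

The answer is 56.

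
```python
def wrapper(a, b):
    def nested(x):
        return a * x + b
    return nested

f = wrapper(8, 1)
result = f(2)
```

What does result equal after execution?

Step 1: wrapper(8, 1) captures a = 8, b = 1.
Step 2: f(2) computes 8 * 2 + 1 = 17.
Step 3: result = 17

The answer is 17.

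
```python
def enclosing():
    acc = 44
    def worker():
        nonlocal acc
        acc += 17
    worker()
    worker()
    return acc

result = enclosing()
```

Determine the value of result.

Step 1: acc starts at 44.
Step 2: worker() is called 2 times, each adding 17.
Step 3: acc = 44 + 17 * 2 = 78

The answer is 78.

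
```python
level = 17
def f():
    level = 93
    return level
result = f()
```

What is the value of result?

Step 1: Global level = 17.
Step 2: f() creates local level = 93, shadowing the global.
Step 3: Returns local level = 93. result = 93

The answer is 93.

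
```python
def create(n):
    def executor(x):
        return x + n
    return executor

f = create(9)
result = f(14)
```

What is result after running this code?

Step 1: create(9) creates a closure that captures n = 9.
Step 2: f(14) calls the closure with x = 14, returning 14 + 9 = 23.
Step 3: result = 23

The answer is 23.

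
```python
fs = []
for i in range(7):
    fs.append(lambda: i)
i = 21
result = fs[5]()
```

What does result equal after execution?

Step 1: Lambdas capture the variable i by reference, not by value.
Step 2: After the loop, i is reassigned to 21.
Step 3: fs[5]() looks up the current i = 21. result = 21

The answer is 21.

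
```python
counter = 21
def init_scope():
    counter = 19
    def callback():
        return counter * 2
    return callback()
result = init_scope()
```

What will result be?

Step 1: init_scope() shadows global counter with counter = 19.
Step 2: callback() finds counter = 19 in enclosing scope, computes 19 * 2 = 38.
Step 3: result = 38

The answer is 38.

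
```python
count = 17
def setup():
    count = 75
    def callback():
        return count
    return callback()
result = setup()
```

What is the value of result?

Step 1: count = 17 globally, but setup() defines count = 75 locally.
Step 2: callback() looks up count. Not in local scope, so checks enclosing scope (setup) and finds count = 75.
Step 3: result = 75

The answer is 75.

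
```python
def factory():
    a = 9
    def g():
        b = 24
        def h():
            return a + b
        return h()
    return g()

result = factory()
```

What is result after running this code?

Step 1: factory() defines a = 9. g() defines b = 24.
Step 2: h() accesses both from enclosing scopes: a = 9, b = 24.
Step 3: result = 9 + 24 = 33

The answer is 33.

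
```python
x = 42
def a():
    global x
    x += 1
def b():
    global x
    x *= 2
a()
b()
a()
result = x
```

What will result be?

Step 1: x = 42.
Step 2: a(): x = 42 + 1 = 43.
Step 3: b(): x = 43 * 2 = 86.
Step 4: a(): x = 86 + 1 = 87

The answer is 87.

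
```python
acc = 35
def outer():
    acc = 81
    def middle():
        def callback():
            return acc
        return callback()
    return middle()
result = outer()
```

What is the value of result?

Step 1: outer() defines acc = 81. middle() and callback() have no local acc.
Step 2: callback() checks local (none), enclosing middle() (none), enclosing outer() and finds acc = 81.
Step 3: result = 81

The answer is 81.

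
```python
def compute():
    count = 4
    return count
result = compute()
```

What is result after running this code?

Step 1: compute() defines count = 4 in its local scope.
Step 2: return count finds the local variable count = 4.
Step 3: result = 4

The answer is 4.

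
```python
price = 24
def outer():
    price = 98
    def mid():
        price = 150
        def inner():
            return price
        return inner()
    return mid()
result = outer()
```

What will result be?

Step 1: Three levels of shadowing: global 24, outer 98, mid 150.
Step 2: inner() finds price = 150 in enclosing mid() scope.
Step 3: result = 150

The answer is 150.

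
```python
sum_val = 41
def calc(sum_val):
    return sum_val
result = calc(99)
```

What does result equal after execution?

Step 1: Global sum_val = 41.
Step 2: calc(99) takes parameter sum_val = 99, which shadows the global.
Step 3: result = 99

The answer is 99.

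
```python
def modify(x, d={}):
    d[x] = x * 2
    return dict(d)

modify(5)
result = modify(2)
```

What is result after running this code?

Step 1: Mutable default dict is shared across calls.
Step 2: First call adds 5: 10. Second call adds 2: 4.
Step 3: result = {5: 10, 2: 4}

The answer is {5: 10, 2: 4}.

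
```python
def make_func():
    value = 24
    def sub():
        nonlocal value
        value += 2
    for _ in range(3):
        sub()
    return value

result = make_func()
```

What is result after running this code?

Step 1: value = 24.
Step 2: sub() is called 3 times in a loop, each adding 2 via nonlocal.
Step 3: value = 24 + 2 * 3 = 30

The answer is 30.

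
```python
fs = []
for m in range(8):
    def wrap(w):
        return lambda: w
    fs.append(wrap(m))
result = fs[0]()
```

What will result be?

Step 1: wrap(m) creates a new scope capturing w = m at call time.
Step 2: fs[0] = wrap(0), so its lambda captures w = 0.
Step 3: result = 0 (closure factory fixes late binding)

The answer is 0.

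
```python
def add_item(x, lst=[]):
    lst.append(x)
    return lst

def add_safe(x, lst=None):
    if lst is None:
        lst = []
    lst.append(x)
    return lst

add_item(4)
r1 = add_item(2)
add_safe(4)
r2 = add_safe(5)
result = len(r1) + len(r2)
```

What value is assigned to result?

Step 1: add_item shares mutable default: after 2 calls, lst = [4, 2], len = 2.
Step 2: add_safe creates fresh list each time: r2 = [5], len = 1.
Step 3: result = 2 + 1 = 3

The answer is 3.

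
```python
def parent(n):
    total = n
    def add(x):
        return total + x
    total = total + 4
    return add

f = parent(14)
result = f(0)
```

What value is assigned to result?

Step 1: parent(14) sets total = 14, then total = 14 + 4 = 18.
Step 2: Closures capture by reference, so add sees total = 18.
Step 3: f(0) returns 18 + 0 = 18

The answer is 18.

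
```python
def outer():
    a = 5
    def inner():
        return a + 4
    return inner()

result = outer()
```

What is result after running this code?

Step 1: outer() defines a = 5.
Step 2: inner() reads a = 5 from enclosing scope, returns 5 + 4 = 9.
Step 3: result = 9

The answer is 9.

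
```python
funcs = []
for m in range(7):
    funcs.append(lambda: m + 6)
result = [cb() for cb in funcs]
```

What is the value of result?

Step 1: All lambdas capture m by reference. After the loop, m = 6.
Step 2: Each call returns 6 + 6 = 12.
Step 3: result = [12, 12, 12, 12, 12, 12, 12]

The answer is [12, 12, 12, 12, 12, 12, 12].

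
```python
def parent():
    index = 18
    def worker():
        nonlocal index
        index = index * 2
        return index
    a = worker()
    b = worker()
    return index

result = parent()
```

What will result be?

Step 1: index starts at 18.
Step 2: First worker(): index = 18 * 2 = 36.
Step 3: Second worker(): index = 36 * 2 = 72.
Step 4: result = 72

The answer is 72.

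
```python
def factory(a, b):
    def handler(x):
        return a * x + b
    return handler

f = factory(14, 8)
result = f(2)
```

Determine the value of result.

Step 1: factory(14, 8) captures a = 14, b = 8.
Step 2: f(2) computes 14 * 2 + 8 = 36.
Step 3: result = 36

The answer is 36.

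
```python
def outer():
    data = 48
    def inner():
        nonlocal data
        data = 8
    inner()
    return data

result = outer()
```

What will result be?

Step 1: outer() sets data = 48.
Step 2: inner() uses nonlocal to reassign data = 8.
Step 3: result = 8

The answer is 8.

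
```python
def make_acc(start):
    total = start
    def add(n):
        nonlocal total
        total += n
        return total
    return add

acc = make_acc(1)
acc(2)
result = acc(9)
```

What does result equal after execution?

Step 1: make_acc(1) creates closure with total = 1.
Step 2: First acc(2): total = 1 + 2 = 3.
Step 3: Second acc(9): total = 3 + 9 = 12. result = 12

The answer is 12.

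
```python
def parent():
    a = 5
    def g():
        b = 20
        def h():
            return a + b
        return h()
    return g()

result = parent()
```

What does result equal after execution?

Step 1: parent() defines a = 5. g() defines b = 20.
Step 2: h() accesses both from enclosing scopes: a = 5, b = 20.
Step 3: result = 5 + 20 = 25

The answer is 25.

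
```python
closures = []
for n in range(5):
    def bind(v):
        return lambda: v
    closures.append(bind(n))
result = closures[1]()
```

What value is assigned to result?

Step 1: bind(n) creates a new scope capturing v = n at call time.
Step 2: closures[1] = bind(1), so its lambda captures v = 1.
Step 3: result = 1 (closure factory fixes late binding)

The answer is 1.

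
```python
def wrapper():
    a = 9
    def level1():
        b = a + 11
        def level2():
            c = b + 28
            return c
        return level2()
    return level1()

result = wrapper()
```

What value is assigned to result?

Step 1: a = 9. b = a + 11 = 20.
Step 2: c = b + 28 = 20 + 28 = 48.
Step 3: result = 48

The answer is 48.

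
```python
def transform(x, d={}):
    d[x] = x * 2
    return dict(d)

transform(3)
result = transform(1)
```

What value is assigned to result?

Step 1: Mutable default dict is shared across calls.
Step 2: First call adds 3: 6. Second call adds 1: 2.
Step 3: result = {3: 6, 1: 2}

The answer is {3: 6, 1: 2}.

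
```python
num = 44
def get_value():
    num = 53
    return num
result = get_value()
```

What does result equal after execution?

Step 1: Global num = 44.
Step 2: get_value() creates local num = 53, shadowing the global.
Step 3: Returns local num = 53. result = 53

The answer is 53.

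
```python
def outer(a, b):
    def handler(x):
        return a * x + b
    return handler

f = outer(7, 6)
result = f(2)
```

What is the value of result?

Step 1: outer(7, 6) captures a = 7, b = 6.
Step 2: f(2) computes 7 * 2 + 6 = 20.
Step 3: result = 20

The answer is 20.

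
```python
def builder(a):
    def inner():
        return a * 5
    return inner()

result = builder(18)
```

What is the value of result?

Step 1: builder(18) binds parameter a = 18.
Step 2: inner() accesses a = 18 from enclosing scope.
Step 3: result = 18 * 5 = 90

The answer is 90.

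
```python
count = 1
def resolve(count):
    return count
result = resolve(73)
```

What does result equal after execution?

Step 1: Global count = 1.
Step 2: resolve(73) takes parameter count = 73, which shadows the global.
Step 3: result = 73

The answer is 73.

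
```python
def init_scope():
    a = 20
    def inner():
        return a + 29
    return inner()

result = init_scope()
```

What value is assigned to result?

Step 1: init_scope() defines a = 20.
Step 2: inner() reads a = 20 from enclosing scope, returns 20 + 29 = 49.
Step 3: result = 49

The answer is 49.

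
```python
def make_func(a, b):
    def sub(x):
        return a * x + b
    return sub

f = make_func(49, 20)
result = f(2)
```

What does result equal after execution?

Step 1: make_func(49, 20) captures a = 49, b = 20.
Step 2: f(2) computes 49 * 2 + 20 = 118.
Step 3: result = 118

The answer is 118.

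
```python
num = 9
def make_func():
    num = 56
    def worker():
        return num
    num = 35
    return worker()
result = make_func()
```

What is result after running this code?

Step 1: make_func() sets num = 56, then later num = 35.
Step 2: worker() is called after num is reassigned to 35. Closures capture variables by reference, not by value.
Step 3: result = 35

The answer is 35.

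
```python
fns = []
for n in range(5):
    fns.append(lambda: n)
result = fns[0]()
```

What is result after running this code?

Step 1: The loop creates 5 lambdas, all referencing the same variable n.
Step 2: After the loop, n = 4 (final value).
Step 3: fns[0]() looks up n at call time and finds 4. This is the late binding gotcha. result = 4

The answer is 4.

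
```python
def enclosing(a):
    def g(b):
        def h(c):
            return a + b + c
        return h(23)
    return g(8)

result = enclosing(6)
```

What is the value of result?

Step 1: a = 6, b = 8, c = 23 across three nested scopes.
Step 2: h() accesses all three via LEGB rule.
Step 3: result = 6 + 8 + 23 = 37

The answer is 37.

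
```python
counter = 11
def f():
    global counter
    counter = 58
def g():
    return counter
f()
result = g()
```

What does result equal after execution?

Step 1: counter = 11.
Step 2: f() sets global counter = 58.
Step 3: g() reads global counter = 58. result = 58

The answer is 58.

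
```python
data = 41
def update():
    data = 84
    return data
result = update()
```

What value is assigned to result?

Step 1: Global data = 41.
Step 2: update() creates local data = 84, shadowing the global.
Step 3: Returns local data = 84. result = 84

The answer is 84.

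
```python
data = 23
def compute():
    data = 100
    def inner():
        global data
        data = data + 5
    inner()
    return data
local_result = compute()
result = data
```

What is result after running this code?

Step 1: Global data = 23. compute() creates local data = 100.
Step 2: inner() declares global data and adds 5: global data = 23 + 5 = 28.
Step 3: compute() returns its local data = 100 (unaffected by inner).
Step 4: result = global data = 28

The answer is 28.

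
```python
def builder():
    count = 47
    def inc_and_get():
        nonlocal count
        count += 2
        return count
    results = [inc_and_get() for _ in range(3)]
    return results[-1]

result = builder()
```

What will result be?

Step 1: count = 47.
Step 2: Three calls to inc_and_get(), each adding 2.
Step 3: Last value = 47 + 2 * 3 = 53

The answer is 53.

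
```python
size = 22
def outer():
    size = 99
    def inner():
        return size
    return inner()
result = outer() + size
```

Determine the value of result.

Step 1: Global size = 22. outer() shadows with size = 99.
Step 2: inner() returns enclosing size = 99. outer() = 99.
Step 3: result = 99 + global size (22) = 121

The answer is 121.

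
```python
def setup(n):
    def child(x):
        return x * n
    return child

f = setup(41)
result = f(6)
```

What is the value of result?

Step 1: setup(41) creates a closure capturing n = 41.
Step 2: f(6) computes 6 * 41 = 246.
Step 3: result = 246

The answer is 246.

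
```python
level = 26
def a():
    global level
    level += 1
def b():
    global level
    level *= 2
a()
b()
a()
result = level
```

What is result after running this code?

Step 1: level = 26.
Step 2: a(): level = 26 + 1 = 27.
Step 3: b(): level = 27 * 2 = 54.
Step 4: a(): level = 54 + 1 = 55

The answer is 55.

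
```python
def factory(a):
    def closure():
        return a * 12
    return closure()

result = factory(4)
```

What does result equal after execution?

Step 1: factory(4) binds parameter a = 4.
Step 2: closure() accesses a = 4 from enclosing scope.
Step 3: result = 4 * 12 = 48

The answer is 48.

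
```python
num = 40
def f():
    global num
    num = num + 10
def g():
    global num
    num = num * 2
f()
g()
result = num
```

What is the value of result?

Step 1: num = 40.
Step 2: f() adds 10: num = 40 + 10 = 50.
Step 3: g() doubles: num = 50 * 2 = 100.
Step 4: result = 100

The answer is 100.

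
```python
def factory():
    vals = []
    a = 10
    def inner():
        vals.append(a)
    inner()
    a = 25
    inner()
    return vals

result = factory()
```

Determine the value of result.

Step 1: a = 10. inner() appends current a to vals.
Step 2: First inner(): appends 10. Then a = 25.
Step 3: Second inner(): appends 25 (closure sees updated a). result = [10, 25]

The answer is [10, 25].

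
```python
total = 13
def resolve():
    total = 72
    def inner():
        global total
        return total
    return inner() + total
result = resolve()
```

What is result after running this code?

Step 1: Global total = 13. resolve() shadows with local total = 72.
Step 2: inner() uses global keyword, so inner() returns global total = 13.
Step 3: resolve() returns 13 + 72 = 85

The answer is 85.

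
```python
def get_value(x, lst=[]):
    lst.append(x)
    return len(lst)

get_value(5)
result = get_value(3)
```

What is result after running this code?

Step 1: Mutable default list persists between calls.
Step 2: First call: lst = [5], len = 1. Second call: lst = [5, 3], len = 2.
Step 3: result = 2

The answer is 2.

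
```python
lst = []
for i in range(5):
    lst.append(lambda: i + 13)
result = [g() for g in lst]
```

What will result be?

Step 1: All lambdas capture i by reference. After the loop, i = 4.
Step 2: Each call returns 4 + 13 = 17.
Step 3: result = [17, 17, 17, 17, 17]

The answer is [17, 17, 17, 17, 17].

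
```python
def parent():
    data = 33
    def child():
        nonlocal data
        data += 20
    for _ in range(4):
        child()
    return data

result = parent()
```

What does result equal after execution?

Step 1: data = 33.
Step 2: child() is called 4 times in a loop, each adding 20 via nonlocal.
Step 3: data = 33 + 20 * 4 = 113

The answer is 113.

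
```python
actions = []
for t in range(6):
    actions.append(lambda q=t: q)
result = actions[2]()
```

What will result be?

Step 1: Default argument q=t captures t's value at each iteration.
Step 2: actions[2] captured q = 2 when t was 2.
Step 3: result = 2

The answer is 2.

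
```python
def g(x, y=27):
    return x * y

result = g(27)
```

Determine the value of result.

Step 1: g(27) uses default y = 27.
Step 2: Returns 27 * 27 = 729.
Step 3: result = 729

The answer is 729.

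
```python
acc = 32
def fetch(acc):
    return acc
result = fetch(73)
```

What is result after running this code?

Step 1: Global acc = 32.
Step 2: fetch(73) takes parameter acc = 73, which shadows the global.
Step 3: result = 73

The answer is 73.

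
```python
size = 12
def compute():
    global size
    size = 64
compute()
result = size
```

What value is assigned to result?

Step 1: size = 12 globally.
Step 2: compute() declares global size and sets it to 64.
Step 3: After compute(), global size = 64. result = 64

The answer is 64.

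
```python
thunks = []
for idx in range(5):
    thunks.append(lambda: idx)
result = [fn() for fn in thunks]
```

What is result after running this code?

Step 1: All 5 lambdas share the same variable idx.
Step 2: After the loop, idx = 4.
Step 3: Each call returns 4. result = [4, 4, 4, 4, 4]

The answer is [4, 4, 4, 4, 4].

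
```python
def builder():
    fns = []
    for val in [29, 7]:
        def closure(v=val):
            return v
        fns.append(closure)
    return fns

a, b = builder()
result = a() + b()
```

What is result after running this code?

Step 1: Default argument v=val captures val at each iteration.
Step 2: a() returns 29 (captured at first iteration), b() returns 7 (captured at second).
Step 3: result = 29 + 7 = 36

The answer is 36.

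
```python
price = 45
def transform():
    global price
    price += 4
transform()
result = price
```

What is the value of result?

Step 1: price = 45 globally.
Step 2: transform() modifies global price: price += 4 = 49.
Step 3: result = 49

The answer is 49.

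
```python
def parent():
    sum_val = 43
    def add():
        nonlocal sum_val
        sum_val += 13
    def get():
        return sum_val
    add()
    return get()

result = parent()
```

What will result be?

Step 1: sum_val = 43. add() modifies it via nonlocal, get() reads it.
Step 2: add() makes sum_val = 43 + 13 = 56.
Step 3: get() returns 56. result = 56

The answer is 56.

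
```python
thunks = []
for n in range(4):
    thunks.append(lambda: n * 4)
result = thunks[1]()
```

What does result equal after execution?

Step 1: All lambdas reference the same variable n (late binding).
Step 2: After the loop, n = 3. Every lambda returns n * 4.
Step 3: thunks[1]() = 3 * 4 = 12

The answer is 12.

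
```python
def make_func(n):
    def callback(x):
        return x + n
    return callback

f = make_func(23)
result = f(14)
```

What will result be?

Step 1: make_func(23) creates a closure that captures n = 23.
Step 2: f(14) calls the closure with x = 14, returning 14 + 23 = 37.
Step 3: result = 37

The answer is 37.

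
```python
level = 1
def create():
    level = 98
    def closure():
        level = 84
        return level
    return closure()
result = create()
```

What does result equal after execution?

Step 1: Three scopes define level: global (1), create (98), closure (84).
Step 2: closure() has its own local level = 84, which shadows both enclosing and global.
Step 3: result = 84 (local wins in LEGB)

The answer is 84.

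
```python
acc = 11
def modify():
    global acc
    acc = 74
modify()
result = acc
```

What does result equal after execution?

Step 1: acc = 11 globally.
Step 2: modify() declares global acc and sets it to 74.
Step 3: After modify(), global acc = 74. result = 74

The answer is 74.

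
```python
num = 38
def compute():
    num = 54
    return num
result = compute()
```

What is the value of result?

Step 1: Global num = 38.
Step 2: compute() creates local num = 54, shadowing the global.
Step 3: Returns local num = 54. result = 54

The answer is 54.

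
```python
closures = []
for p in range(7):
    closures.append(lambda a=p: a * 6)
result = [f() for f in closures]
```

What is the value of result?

Step 1: Default arg a=p captures p at each iteration.
Step 2: closures[k] has a defaulting to k, returns k * 6.
Step 3: result = [0, 6, 12, 18, 24, 30, 36]

The answer is [0, 6, 12, 18, 24, 30, 36].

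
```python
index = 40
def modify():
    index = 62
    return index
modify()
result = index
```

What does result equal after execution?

Step 1: index = 40 globally.
Step 2: modify() creates a LOCAL index = 62 (no global keyword!).
Step 3: The global index is unchanged. result = 40

The answer is 40.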